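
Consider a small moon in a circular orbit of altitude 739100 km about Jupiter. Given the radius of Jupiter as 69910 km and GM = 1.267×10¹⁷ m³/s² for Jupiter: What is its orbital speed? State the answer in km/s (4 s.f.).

v ≈ 12.51 km/s

r = 69910 + 739100 = 809010 km = 8.0901×10⁸ m.
For a circular orbit v = √(μ/r) = √(1.267×10¹⁷ / 8.090×10⁸) = √(1.566×10⁸) = 12510 m/s.
That is 12.51 km/s.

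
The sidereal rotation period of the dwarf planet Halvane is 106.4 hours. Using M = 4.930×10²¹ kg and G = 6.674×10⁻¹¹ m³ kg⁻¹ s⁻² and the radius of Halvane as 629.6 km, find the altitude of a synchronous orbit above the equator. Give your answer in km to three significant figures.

h_sync ≈ 10100 km

μ = GM = 6.674×10⁻¹¹ × 4.930×10²¹ = 3.290×10¹¹ m³/s².
T = 106.4 hours = 3.830×10⁵ s.
A synchronous orbit has period T, so by Kepler's third law a = (μT²/4π²)^(1/3).
μT²/4π² = 3.290×10¹¹ × (3.830×10⁵)² / 39.48 = 1.223×10²¹ m³.
a = 1.069×10⁷ m = 10694 km.
Altitude h = a − R = 10694 − 629.6 = 10064 km.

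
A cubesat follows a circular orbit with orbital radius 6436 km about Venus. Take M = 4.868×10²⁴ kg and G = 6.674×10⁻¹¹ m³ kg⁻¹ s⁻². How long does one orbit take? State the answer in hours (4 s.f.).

μ = GM = 6.674×10⁻¹¹ × 4.868×10²⁴ = 3.249×10¹⁴ m³/s².
r = 6436 km = 6.436×10⁶ m.
Kepler's third law: T = 2π√(r³/μ) = 2π√((6.436×10⁶)³ / 3.249×10¹⁴).
r³/μ = 8.206×10⁵ s², so T = 2π × 9.058×10² = 5.692×10³ s.
Converting: 5.692×10³ s ÷ 3600 = 1.581 hours.

T ≈ 1.581 hours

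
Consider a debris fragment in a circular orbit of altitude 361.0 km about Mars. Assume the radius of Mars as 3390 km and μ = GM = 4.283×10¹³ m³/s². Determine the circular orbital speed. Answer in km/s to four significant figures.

r = 3390 + 361.0 = 3751.0 km = 3.7510×10⁶ m.
For a circular orbit v = √(μ/r) = √(4.283×10¹³ / 3.751×10⁶) = √(1.142×10⁷) = 3379 m/s.
That is 3.379 km/s.

v ≈ 3.379 km/s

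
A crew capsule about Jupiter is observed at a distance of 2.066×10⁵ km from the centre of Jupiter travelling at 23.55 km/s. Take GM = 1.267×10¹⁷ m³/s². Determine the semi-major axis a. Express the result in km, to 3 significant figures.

a ≈ 1.89×10⁵ km

r = 2.066×10⁸ m.
Vis-viva rearranged: 1/a = 2/r − v²/μ = 9.681×10⁻⁹ − 4.377×10⁻⁹ = 5.303×10⁻⁹ m⁻¹.
a = 1.886×10⁸ m = 1.8856×10⁵ km.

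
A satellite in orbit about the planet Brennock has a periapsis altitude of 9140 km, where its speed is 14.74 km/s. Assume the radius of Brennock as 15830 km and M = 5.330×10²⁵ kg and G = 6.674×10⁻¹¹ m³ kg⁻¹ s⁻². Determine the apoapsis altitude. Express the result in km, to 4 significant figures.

apoapsis altitude ≈ 64360 km

μ = GM = 6.674×10⁻¹¹ × 5.330×10²⁵ = 3.557×10¹⁵ m³/s².
r_p = 15830 + 9140 = 24970 km = 2.497×10⁷ m.
Specific energy ε = v²/2 − μ/r = -3.383×10⁷ J/kg, so a = −μ/(2ε) = 5.258×10⁷ m.
The apsides satisfy r_p + r_a = 2a, so the apoapsis radius is 2a − r_p = 8.019×10⁷ m = 80190 km.
Apoapsis altitude = 80190 − 15830 = 64360 km.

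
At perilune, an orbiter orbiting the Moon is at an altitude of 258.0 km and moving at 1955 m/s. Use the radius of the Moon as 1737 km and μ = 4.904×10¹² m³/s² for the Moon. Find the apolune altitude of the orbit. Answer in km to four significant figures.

apolune altitude ≈ 5231 km

r_p = 1737 + 258.0 = 1995.0 km = 1.995×10⁶ m.
Specific energy ε = v²/2 − μ/r = -5.471×10⁵ J/kg, so a = −μ/(2ε) = 4.482×10⁶ m.
The apsides satisfy r_p + r_a = 2a, so the apolune radius is 2a − r_p = 6.968×10⁶ m = 6968.1 km.
Apolune altitude = 6968.1 − 1737 = 5231.1 km.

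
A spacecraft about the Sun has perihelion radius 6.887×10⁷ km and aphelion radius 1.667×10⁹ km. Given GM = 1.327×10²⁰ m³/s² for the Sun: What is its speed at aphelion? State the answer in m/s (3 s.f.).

Semi-major axis a = (r_p + r_a)/2 = 8.6794×10⁸ km = 8.679×10¹¹ m.
Vis-viva: v² = μ(2/r − 1/a) = 1.327×10²⁰ × (1.200×10⁻¹² − 1.152×10⁻¹²) = 6.317×10⁶ m²/s².
v = 2513 m/s.

v ≈ 2510 m/s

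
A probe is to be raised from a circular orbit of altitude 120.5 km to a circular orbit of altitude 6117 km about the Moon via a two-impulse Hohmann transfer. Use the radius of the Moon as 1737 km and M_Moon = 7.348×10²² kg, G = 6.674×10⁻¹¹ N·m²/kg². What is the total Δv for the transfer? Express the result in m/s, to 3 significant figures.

Δv_total ≈ 743 m/s

μ = GM = 6.674×10⁻¹¹ × 7.348×10²² = 4.904×10¹² m³/s².
r₁ = 1737 + 120.5 = 1857.5 km = 1.8575×10⁶ m.
r₂ = 1737 + 6117 = 7854.0 km = 7.8540×10⁶ m.
Transfer ellipse a_t = (r₁ + r₂)/2 = 4.856×10⁶ m.
At r₁: circular v_c1 = √(μ/r₁) = 1625 m/s; transfer-perilune v_p = √[μ(2/r₁ − 1/a_t)] = 2066 m/s.
Δv₁ = v_p − v_c1 = 441.6 m/s.
At r₂: circular v_c2 = √(μ/r₂) = 790.2 m/s; transfer-apolune v_a = √[μ(2/r₂ − 1/a_t)] = 488.7 m/s.
Δv₂ = v_c2 − v_a = 301.5 m/s.
Total Δv = Δv₁ + Δv₂ = 743.1 m/s.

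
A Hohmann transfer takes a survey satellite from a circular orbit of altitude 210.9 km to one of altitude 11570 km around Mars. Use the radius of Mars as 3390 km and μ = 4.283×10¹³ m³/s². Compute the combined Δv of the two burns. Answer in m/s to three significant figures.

r₁ = 3390 + 210.9 = 3600.9 km = 3.6009×10⁶ m.
r₂ = 3390 + 11570 = 14960 km = 1.4960×10⁷ m.
Transfer ellipse a_t = (r₁ + r₂)/2 = 9.280×10⁶ m.
At r₁: circular v_c1 = √(μ/r₁) = 3449 m/s; transfer-periapsis v_p = √[μ(2/r₁ − 1/a_t)] = 4379 m/s.
Δv₁ = v_p − v_c1 = 929.9 m/s.
At r₂: circular v_c2 = √(μ/r₂) = 1692 m/s; transfer-apoapsis v_a = √[μ(2/r₂ − 1/a_t)] = 1054 m/s.
Δv₂ = v_c2 − v_a = 638.1 m/s.
Total Δv = Δv₁ + Δv₂ = 1568 m/s.

Δv_total ≈ 1570 m/s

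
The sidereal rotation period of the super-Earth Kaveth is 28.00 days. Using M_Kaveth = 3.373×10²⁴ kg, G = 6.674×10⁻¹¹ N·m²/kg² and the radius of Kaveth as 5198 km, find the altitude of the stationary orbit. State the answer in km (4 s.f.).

μ = GM = 6.674×10⁻¹¹ × 3.373×10²⁴ = 2.251×10¹⁴ m³/s².
T = 28.00 days = 2.419×10⁶ s.
A synchronous orbit has period T, so by Kepler's third law a = (μT²/4π²)^(1/3).
μT²/4π² = 2.251×10¹⁴ × (2.419×10⁶)² / 39.48 = 3.337×10²⁵ m³.
a = 3.220×10⁸ m = 3.2196×10⁵ km.
Altitude h = a − R = 3.2196×10⁵ − 5198 = 3.1676×10⁵ km.

h_sync ≈ 3.168×10⁵ km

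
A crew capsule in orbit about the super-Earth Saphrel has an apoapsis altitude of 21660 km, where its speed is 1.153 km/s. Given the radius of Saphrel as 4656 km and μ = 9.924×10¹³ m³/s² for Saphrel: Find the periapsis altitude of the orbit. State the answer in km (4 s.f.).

r_a = 4656 + 21660 = 26316 km = 2.632×10⁷ m.
Specific energy ε = v²/2 − μ/r = -3.106×10⁶ J/kg, so a = −μ/(2ε) = 1.597×10⁷ m.
The apsides satisfy r_p + r_a = 2a, so the periapsis radius is 2a − r_a = 5.631×10⁶ m = 5631.1 km.
Periapsis altitude = 5631.1 − 4656 = 975.10 km.

periapsis altitude ≈ 975.1 km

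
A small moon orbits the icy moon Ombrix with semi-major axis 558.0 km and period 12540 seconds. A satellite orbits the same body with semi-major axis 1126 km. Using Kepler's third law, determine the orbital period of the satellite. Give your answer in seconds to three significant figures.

T₂ ≈ 35900 seconds

Kepler's third law: T² ∝ a³, so T₂ = T₁ (a₂/a₁)^(3/2).
a₂/a₁ = 2.018, (a₂/a₁)^(3/2) = 2.867.
T₂ = 12540 × 2.867 = 35950 seconds.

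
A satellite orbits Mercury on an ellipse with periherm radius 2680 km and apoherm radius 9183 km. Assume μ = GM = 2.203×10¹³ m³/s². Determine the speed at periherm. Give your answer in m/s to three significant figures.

Semi-major axis a = (r_p + r_a)/2 = 5931.5 km = 5.932×10⁶ m.
Vis-viva: v² = μ(2/r − 1/a) = 2.203×10¹³ × (7.463×10⁻⁷ − 1.686×10⁻⁷) = 1.273×10⁷ m²/s².
v = 3567 m/s.

v ≈ 3570 m/s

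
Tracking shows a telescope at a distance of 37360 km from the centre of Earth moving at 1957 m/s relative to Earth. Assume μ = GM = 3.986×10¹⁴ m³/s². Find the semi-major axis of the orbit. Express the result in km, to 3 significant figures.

r = 3.736×10⁷ m.
Specific orbital energy ε = v²/2 − μ/r = (1957)²/2 − 3.986×10¹⁴/3.736×10⁷ = -8.754×10⁶ J/kg.
Since ε = −μ/(2a), a = −μ/(2ε) = 2.277×10⁷ m = 22766 km.

a ≈ 22800 km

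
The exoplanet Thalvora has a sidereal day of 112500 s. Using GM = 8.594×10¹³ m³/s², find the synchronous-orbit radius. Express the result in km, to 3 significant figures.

A synchronous orbit has period T, so by Kepler's third law a = (μT²/4π²)^(1/3).
μT²/4π² = 8.594×10¹³ × (1.125×10⁵)² / 39.48 = 2.755×10²² m³.
a = 3.020×10⁷ m = 30203 km.

r_sync ≈ 30200 km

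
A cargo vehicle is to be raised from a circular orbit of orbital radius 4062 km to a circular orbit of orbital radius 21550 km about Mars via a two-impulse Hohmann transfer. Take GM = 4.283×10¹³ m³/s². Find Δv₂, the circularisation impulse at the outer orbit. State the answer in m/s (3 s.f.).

r₁ = 4062 km = 4.062×10⁶ m.
r₂ = 21550 km = 2.155×10⁷ m.
Transfer ellipse a_t = (r₁ + r₂)/2 = 1.281×10⁷ m.
At r₁: circular v_c1 = √(μ/r₁) = 3247 m/s; transfer-periapsis v_p = √[μ(2/r₁ − 1/a_t)] = 4212 m/s.
At r₂: circular v_c2 = √(μ/r₂) = 1410 m/s; transfer-apoapsis v_a = √[μ(2/r₂ − 1/a_t)] = 794.0 m/s.
Δv₂ = v_c2 − v_a = 615.8 m/s.

Δv ≈ 616 m/s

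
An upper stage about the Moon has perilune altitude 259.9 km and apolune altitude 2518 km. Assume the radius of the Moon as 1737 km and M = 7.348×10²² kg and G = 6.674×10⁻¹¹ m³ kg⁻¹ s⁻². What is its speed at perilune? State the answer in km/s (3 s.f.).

μ = GM = 6.674×10⁻¹¹ × 7.348×10²² = 4.904×10¹² m³/s².
r_p = 1737 + 259.9 = 1996.9 km = 1.9969×10⁶ m.
r_a = 1737 + 2518 = 4255.0 km = 4.2550×10⁶ m.
Semi-major axis a = (r_p + r_a)/2 = 3125.9 km = 3.126×10⁶ m.
Vis-viva: v² = μ(2/r − 1/a) = 4.904×10¹² × (1.002×10⁻⁶ − 3.199×10⁻⁷) = 3.343×10⁶ m²/s².
v = 1828 m/s = 1.828 km/s.

v ≈ 1.83 km/s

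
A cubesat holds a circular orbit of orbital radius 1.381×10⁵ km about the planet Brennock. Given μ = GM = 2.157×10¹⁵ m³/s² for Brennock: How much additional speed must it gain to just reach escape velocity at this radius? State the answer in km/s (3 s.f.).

Δv ≈ 1.64 km/s

r = 1.381×10⁵ km = 1.381×10⁸ m.
Circular speed v_c = √(μ/r) = 3952 m/s.
Escape speed v_esc = √(2μ/r) = √2 × v_c = 5589 m/s.
Δv = v_esc − v_c = 1637 m/s = 1.637 km/s.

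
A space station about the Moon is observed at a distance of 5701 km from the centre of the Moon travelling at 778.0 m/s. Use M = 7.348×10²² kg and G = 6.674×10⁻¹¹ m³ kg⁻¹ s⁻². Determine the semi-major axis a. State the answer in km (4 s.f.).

μ = GM = 6.674×10⁻¹¹ × 7.348×10²² = 4.904×10¹² m³/s².
r = 5.701×10⁶ m.
Specific orbital energy ε = v²/2 − μ/r = (778.0)²/2 − 4.904×10¹²/5.701×10⁶ = -5.576×10⁵ J/kg.
Since ε = −μ/(2a), a = −μ/(2ε) = 4.398×10⁶ m = 4397.7 km.

a ≈ 4398 km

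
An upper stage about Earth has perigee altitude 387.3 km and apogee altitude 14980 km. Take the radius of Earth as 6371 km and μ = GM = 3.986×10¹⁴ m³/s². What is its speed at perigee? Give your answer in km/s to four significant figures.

r_p = 6371 + 387.3 = 6758.3 km = 6.7583×10⁶ m.
r_a = 6371 + 14980 = 21351 km = 2.1351×10⁷ m.
Semi-major axis a = (r_p + r_a)/2 = 14055 km = 1.405×10⁷ m.
Vis-viva: v² = μ(2/r − 1/a) = 3.986×10¹⁴ × (2.959×10⁻⁷ − 7.115×10⁻⁸) = 8.960×10⁷ m²/s².
v = 9466 m/s = 9.466 km/s.

v ≈ 9.466 km/s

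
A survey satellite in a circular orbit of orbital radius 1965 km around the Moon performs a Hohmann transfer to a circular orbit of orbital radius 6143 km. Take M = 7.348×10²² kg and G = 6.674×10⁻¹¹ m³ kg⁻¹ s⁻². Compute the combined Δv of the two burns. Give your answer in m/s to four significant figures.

Δv_total ≈ 636.3 m/s

μ = GM = 6.674×10⁻¹¹ × 7.348×10²² = 4.904×10¹² m³/s².
r₁ = 1965 km = 1.965×10⁶ m.
r₂ = 6143 km = 6.143×10⁶ m.
Transfer ellipse a_t = (r₁ + r₂)/2 = 4.054×10⁶ m.
At r₁: circular v_c1 = √(μ/r₁) = 1580 m/s; transfer-perilune v_p = √[μ(2/r₁ − 1/a_t)] = 1945 m/s.
Δv₁ = v_p − v_c1 = 364.9 m/s.
At r₂: circular v_c2 = √(μ/r₂) = 893.5 m/s; transfer-apolune v_a = √[μ(2/r₂ − 1/a_t)] = 622.1 m/s.
Δv₂ = v_c2 − v_a = 271.4 m/s.
Total Δv = Δv₁ + Δv₂ = 636.3 m/s.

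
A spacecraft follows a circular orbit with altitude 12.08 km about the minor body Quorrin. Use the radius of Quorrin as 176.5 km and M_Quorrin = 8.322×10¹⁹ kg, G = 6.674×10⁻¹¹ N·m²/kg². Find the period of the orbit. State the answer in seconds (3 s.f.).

μ = GM = 6.674×10⁻¹¹ × 8.322×10¹⁹ = 5.554×10⁹ m³/s².
r = 176.5 + 12.08 = 188.58 km = 1.8858×10⁵ m.
Kepler's third law: T = 2π√(r³/μ) = 2π√((1.886×10⁵)³ / 5.554×10⁹).
r³/μ = 1.207×10⁶ s², so T = 2π × 1.099×10³ = 6.904×10³ s.

T ≈ 6900 seconds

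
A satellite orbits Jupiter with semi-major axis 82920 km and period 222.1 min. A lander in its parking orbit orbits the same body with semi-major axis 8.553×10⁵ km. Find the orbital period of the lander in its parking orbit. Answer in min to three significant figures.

T₂ ≈ 7360 min

Kepler's third law: T² ∝ a³, so T₂ = T₁ (a₂/a₁)^(3/2).
a₂/a₁ = 10.31, (a₂/a₁)^(3/2) = 33.13.
T₂ = 222.1 × 33.13 = 7358 min.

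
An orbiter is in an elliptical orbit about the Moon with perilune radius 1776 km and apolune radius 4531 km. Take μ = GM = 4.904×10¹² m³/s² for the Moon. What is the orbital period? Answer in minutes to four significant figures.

T ≈ 264.8 minutes

Semi-major axis a = (r_p + r_a)/2 = (1776.0 + 4531.0)/2 = 3153.5 km = 3.154×10⁶ m.
By Kepler's third law T = 2π√(a³/μ) = 2π × 2.529×10³ = 1.589×10⁴ s.
= 264.8 minutes.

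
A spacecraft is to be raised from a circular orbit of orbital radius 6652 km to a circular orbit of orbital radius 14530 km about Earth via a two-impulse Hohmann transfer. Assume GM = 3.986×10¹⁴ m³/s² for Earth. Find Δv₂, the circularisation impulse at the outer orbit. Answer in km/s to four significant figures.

Δv ≈ 1.087 km/s

r₁ = 6652 km = 6.652×10⁶ m.
r₂ = 14530 km = 1.453×10⁷ m.
Transfer ellipse a_t = (r₁ + r₂)/2 = 1.059×10⁷ m.
At r₁: circular v_c1 = √(μ/r₁) = 7741 m/s; transfer-perigee v_p = √[μ(2/r₁ − 1/a_t)] = 9067 m/s.
At r₂: circular v_c2 = √(μ/r₂) = 5238 m/s; transfer-apogee v_a = √[μ(2/r₂ − 1/a_t)] = 4151 m/s.
Δv₂ = v_c2 − v_a = 1087 m/s.
= 1.087 km/s.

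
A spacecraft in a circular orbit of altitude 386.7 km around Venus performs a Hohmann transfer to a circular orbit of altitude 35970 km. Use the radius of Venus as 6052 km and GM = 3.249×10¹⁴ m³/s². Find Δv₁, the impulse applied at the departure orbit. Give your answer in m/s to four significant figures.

r₁ = 6052 + 386.7 = 6438.7 km = 6.4387×10⁶ m.
r₂ = 6052 + 35970 = 42022 km = 4.2022×10⁷ m.
Transfer ellipse a_t = (r₁ + r₂)/2 = 2.423×10⁷ m.
At r₁: circular v_c1 = √(μ/r₁) = 7104 m/s; transfer-periapsis v_p = √[μ(2/r₁ − 1/a_t)] = 9355 m/s.
Δv₁ = v_p − v_c1 = 2251 m/s.

Δv ≈ 2251 m/s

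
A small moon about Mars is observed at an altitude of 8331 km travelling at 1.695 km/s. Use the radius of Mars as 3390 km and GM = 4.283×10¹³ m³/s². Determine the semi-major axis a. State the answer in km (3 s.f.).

r = 3390 + 8331 = 11721 km = 1.172×10⁷ m.
Vis-viva rearranged: 1/a = 2/r − v²/μ = 1.706×10⁻⁷ − 6.708×10⁻⁸ = 1.036×10⁻⁷ m⁻¹.
a = 9.657×10⁶ m = 9656.8 km.

a ≈ 9660 km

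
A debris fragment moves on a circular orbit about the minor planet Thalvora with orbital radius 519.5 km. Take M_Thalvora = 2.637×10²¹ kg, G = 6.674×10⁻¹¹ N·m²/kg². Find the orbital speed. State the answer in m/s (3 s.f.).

v ≈ 582 m/s

μ = GM = 6.674×10⁻¹¹ × 2.637×10²¹ = 1.760×10¹¹ m³/s².
r = 519.5 km = 5.195×10⁵ m.
For a circular orbit v = √(μ/r) = √(1.760×10¹¹ / 5.195×10⁵) = √(3.388×10⁵) = 582.0 m/s.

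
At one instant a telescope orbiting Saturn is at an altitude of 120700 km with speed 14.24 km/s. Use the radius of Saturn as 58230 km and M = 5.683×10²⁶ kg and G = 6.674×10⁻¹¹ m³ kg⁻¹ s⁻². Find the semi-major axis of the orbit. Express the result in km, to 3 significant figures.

μ = GM = 6.674×10⁻¹¹ × 5.683×10²⁶ = 3.793×10¹⁶ m³/s².
r = 58230 + 120700 = 1.7893×10⁵ km = 1.789×10⁸ m.
Specific orbital energy ε = v²/2 − μ/r = (14240)²/2 − 3.793×10¹⁶/1.789×10⁸ = -1.106×10⁸ J/kg.
Since ε = −μ/(2a), a = −μ/(2ε) = 1.715×10⁸ m = 1.7149×10⁵ km.

a ≈ 1.71×10⁵ km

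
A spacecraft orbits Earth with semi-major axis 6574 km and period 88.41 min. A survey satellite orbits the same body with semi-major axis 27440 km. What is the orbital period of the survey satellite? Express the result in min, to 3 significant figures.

Kepler's third law: T² ∝ a³, so T₂ = T₁ (a₂/a₁)^(3/2).
a₂/a₁ = 4.174, (a₂/a₁)^(3/2) = 8.528.
T₂ = 88.41 × 8.528 = 753.9 min.

T₂ ≈ 754 min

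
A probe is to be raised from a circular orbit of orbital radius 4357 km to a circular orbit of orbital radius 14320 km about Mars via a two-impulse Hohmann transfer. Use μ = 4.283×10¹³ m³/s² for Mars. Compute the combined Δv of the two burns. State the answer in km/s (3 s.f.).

r₁ = 4357 km = 4.357×10⁶ m.
r₂ = 14320 km = 1.432×10⁷ m.
Transfer ellipse a_t = (r₁ + r₂)/2 = 9.338×10⁶ m.
At r₁: circular v_c1 = √(μ/r₁) = 3135 m/s; transfer-periapsis v_p = √[μ(2/r₁ − 1/a_t)] = 3883 m/s.
Δv₁ = v_p − v_c1 = 747.2 m/s.
At r₂: circular v_c2 = √(μ/r₂) = 1729 m/s; transfer-apoapsis v_a = √[μ(2/r₂ − 1/a_t)] = 1181 m/s.
Δv₂ = v_c2 − v_a = 548.1 m/s.
Total Δv = Δv₁ + Δv₂ = 1295 m/s = 1.295 km/s.

Δv_total ≈ 1.30 km/s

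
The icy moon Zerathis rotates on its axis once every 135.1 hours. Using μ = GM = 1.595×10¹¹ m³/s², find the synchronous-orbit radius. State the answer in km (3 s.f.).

T = 135.1 hours = 4.864×10⁵ s.
A synchronous orbit has period T, so by Kepler's third law a = (μT²/4π²)^(1/3).
μT²/4π² = 1.595×10¹¹ × (4.864×10⁵)² / 39.48 = 9.557×10²⁰ m³.
a = 9.850×10⁶ m = 9850.1 km.

r_sync ≈ 9850 km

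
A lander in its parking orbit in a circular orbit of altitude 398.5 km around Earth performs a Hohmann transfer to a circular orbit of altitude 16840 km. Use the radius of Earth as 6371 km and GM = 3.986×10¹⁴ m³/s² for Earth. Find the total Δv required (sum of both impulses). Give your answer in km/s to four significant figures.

r₁ = 6371 + 398.5 = 6769.5 km = 6.7695×10⁶ m.
r₂ = 6371 + 16840 = 23211 km = 2.3211×10⁷ m.
Transfer ellipse a_t = (r₁ + r₂)/2 = 1.499×10⁷ m.
At r₁: circular v_c1 = √(μ/r₁) = 7673 m/s; transfer-perigee v_p = √[μ(2/r₁ − 1/a_t)] = 9548 m/s.
Δv₁ = v_p − v_c1 = 1875 m/s.
At r₂: circular v_c2 = √(μ/r₂) = 4144 m/s; transfer-apogee v_a = √[μ(2/r₂ − 1/a_t)] = 2785 m/s.
Δv₂ = v_c2 − v_a = 1359 m/s.
Total Δv = Δv₁ + Δv₂ = 3234 m/s = 3.234 km/s.

Δv_total ≈ 3.234 km/s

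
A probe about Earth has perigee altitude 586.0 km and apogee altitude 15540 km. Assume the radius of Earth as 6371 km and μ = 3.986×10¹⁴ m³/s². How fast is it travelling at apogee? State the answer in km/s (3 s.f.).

r_p = 6371 + 586.0 = 6957.0 km = 6.9570×10⁶ m.
r_a = 6371 + 15540 = 21911 km = 2.1911×10⁷ m.
Semi-major axis a = (r_p + r_a)/2 = 14434 km = 1.443×10⁷ m.
Vis-viva: v² = μ(2/r − 1/a) = 3.986×10¹⁴ × (9.128×10⁻⁸ − 6.928×10⁻⁸) = 8.768×10⁶ m²/s².
v = 2961 m/s = 2.961 km/s.

v ≈ 2.96 km/s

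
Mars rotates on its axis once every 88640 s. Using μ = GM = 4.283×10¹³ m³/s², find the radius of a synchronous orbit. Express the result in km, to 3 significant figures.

A synchronous orbit has period T, so by Kepler's third law a = (μT²/4π²)^(1/3).
μT²/4π² = 4.283×10¹³ × (8.864×10⁴)² / 39.48 = 8.524×10²¹ m³.
a = 2.043×10⁷ m = 20428 km.

r_sync ≈ 20400 km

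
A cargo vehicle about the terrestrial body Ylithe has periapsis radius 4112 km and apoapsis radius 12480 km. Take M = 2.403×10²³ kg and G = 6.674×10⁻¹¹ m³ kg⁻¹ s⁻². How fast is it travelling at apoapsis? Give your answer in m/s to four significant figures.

v ≈ 798.1 m/s

μ = GM = 6.674×10⁻¹¹ × 2.403×10²³ = 1.604×10¹³ m³/s².
Semi-major axis a = (r_p + r_a)/2 = 8296.0 km = 8.296×10⁶ m.
Vis-viva: v² = μ(2/r − 1/a) = 1.604×10¹³ × (1.603×10⁻⁷ − 1.205×10⁻⁷) = 6.370×10⁵ m²/s².
v = 798.1 m/s.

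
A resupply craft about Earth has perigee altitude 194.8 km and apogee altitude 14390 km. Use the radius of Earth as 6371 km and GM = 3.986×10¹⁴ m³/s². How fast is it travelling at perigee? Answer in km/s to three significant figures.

r_p = 6371 + 194.8 = 6565.8 km = 6.5658×10⁶ m.
r_a = 6371 + 14390 = 20761 km = 2.0761×10⁷ m.
Semi-major axis a = (r_p + r_a)/2 = 13663 km = 1.366×10⁷ m.
Vis-viva: v² = μ(2/r − 1/a) = 3.986×10¹⁴ × (3.046×10⁻⁷ − 7.319×10⁻⁸) = 9.224×10⁷ m²/s².
v = 9604 m/s = 9.604 km/s.

v ≈ 9.60 km/s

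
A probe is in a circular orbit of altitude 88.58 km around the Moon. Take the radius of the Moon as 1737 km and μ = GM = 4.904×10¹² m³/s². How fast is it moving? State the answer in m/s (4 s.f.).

v ≈ 1639 m/s

r = 1737 + 88.58 = 1825.6 km = 1.8256×10⁶ m.
For a circular orbit v = √(μ/r) = √(4.904×10¹² / 1.826×10⁶) = √(2.686×10⁶) = 1639 m/s.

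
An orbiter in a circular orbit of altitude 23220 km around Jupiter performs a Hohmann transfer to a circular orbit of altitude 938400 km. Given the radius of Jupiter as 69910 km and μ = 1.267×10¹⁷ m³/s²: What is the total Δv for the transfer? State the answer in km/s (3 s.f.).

Δv_total ≈ 19.6 km/s

r₁ = 69910 + 23220 = 93130 km = 9.3130×10⁷ m.
r₂ = 69910 + 938400 = 1008300 km = 1.0083×10⁹ m.
Transfer ellipse a_t = (r₁ + r₂)/2 = 5.507×10⁸ m.
At r₁: circular v_c1 = √(μ/r₁) = 36880 m/s; transfer-perijove v_p = √[μ(2/r₁ − 1/a_t)] = 49910 m/s.
Δv₁ = v_p − v_c1 = 13020 m/s.
At r₂: circular v_c2 = √(μ/r₂) = 11210 m/s; transfer-apojove v_a = √[μ(2/r₂ − 1/a_t)] = 4610 m/s.
Δv₂ = v_c2 − v_a = 6600 m/s.
Total Δv = Δv₁ + Δv₂ = 19620 m/s = 19.62 km/s.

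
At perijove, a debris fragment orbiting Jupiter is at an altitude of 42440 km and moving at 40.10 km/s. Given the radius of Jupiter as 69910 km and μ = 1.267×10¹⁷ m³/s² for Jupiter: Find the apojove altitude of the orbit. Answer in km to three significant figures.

apojove altitude ≈ 2.09×10⁵ km

r_p = 69910 + 42440 = 1.1235×10⁵ km = 1.124×10⁸ m.
Specific energy ε = v²/2 − μ/r = -3.237×10⁸ J/kg, so a = −μ/(2ε) = 1.957×10⁸ m.
The apsides satisfy r_p + r_a = 2a, so the apojove radius is 2a − r_p = 2.790×10⁸ m = 2.7904×10⁵ km.
Apojove altitude = 2.7904×10⁵ − 69910 = 2.0913×10⁵ km.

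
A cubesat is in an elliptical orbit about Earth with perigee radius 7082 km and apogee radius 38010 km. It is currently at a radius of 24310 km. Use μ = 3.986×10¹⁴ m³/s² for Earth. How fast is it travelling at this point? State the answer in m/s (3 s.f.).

Semi-major axis a = (r_p + r_a)/2 = 22546 km = 2.255×10⁷ m.
Vis-viva: v² = μ(2/r − 1/a) = 3.986×10¹⁴ × (8.227×10⁻⁸ − 4.435×10⁻⁸) = 1.511×10⁷ m²/s².
v = 3888 m/s.

v ≈ 3890 m/s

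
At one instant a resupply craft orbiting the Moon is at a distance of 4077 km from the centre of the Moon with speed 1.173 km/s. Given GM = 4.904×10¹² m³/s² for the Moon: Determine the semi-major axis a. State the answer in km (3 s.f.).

r = 4.077×10⁶ m.
Specific orbital energy ε = v²/2 − μ/r = (1173)²/2 − 4.904×10¹²/4.077×10⁶ = -5.149×10⁵ J/kg.
Since ε = −μ/(2a), a = −μ/(2ε) = 4.762×10⁶ m = 4762.3 km.

a ≈ 4760 km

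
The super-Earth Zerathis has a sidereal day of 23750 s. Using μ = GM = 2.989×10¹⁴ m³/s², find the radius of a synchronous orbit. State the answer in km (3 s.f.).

r_sync ≈ 16200 km

A synchronous orbit has period T, so by Kepler's third law a = (μT²/4π²)^(1/3).
μT²/4π² = 2.989×10¹⁴ × (2.375×10⁴)² / 39.48 = 4.271×10²¹ m³.
a = 1.622×10⁷ m = 16224 km.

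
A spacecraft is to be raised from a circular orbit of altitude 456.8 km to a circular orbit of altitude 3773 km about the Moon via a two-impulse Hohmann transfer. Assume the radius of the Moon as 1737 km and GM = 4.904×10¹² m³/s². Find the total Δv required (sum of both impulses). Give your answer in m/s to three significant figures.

r₁ = 1737 + 456.8 = 2193.8 km = 2.1938×10⁶ m.
r₂ = 1737 + 3773 = 5510.0 km = 5.5100×10⁶ m.
Transfer ellipse a_t = (r₁ + r₂)/2 = 3.852×10⁶ m.
At r₁: circular v_c1 = √(μ/r₁) = 1495 m/s; transfer-perilune v_p = √[μ(2/r₁ − 1/a_t)] = 1788 m/s.
Δv₁ = v_p − v_c1 = 293.1 m/s.
At r₂: circular v_c2 = √(μ/r₂) = 943.4 m/s; transfer-apolune v_a = √[μ(2/r₂ − 1/a_t)] = 712.0 m/s.
Δv₂ = v_c2 − v_a = 231.4 m/s.
Total Δv = Δv₁ + Δv₂ = 524.5 m/s.

Δv_total ≈ 525 m/s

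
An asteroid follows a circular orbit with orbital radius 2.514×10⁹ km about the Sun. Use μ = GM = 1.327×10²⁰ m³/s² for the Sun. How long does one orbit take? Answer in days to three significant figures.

T ≈ 25200 days

r = 2.514×10⁹ km = 2.514×10¹² m.
Kepler's third law: T = 2π√(r³/μ) = 2π√((2.514×10¹²)³ / 1.327×10²⁰).
r³/μ = 1.197×10¹⁷ s², so T = 2π × 3.460×10⁸ = 2.174×10⁹ s.
Converting: 2.174×10⁹ s ÷ 86400 = 25160 days.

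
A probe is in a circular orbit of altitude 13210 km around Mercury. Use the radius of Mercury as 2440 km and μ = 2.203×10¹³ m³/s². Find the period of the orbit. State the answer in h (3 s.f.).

T ≈ 23.0 h

r = 2440 + 13210 = 15650 km = 1.5650×10⁷ m.
Kepler's third law: T = 2π√(r³/μ) = 2π√((1.565×10⁷)³ / 2.203×10¹³).
r³/μ = 1.740×10⁸ s², so T = 2π × 1.319×10⁴ = 8.288×10⁴ s.
Converting: 8.288×10⁴ s ÷ 3600 = 23.02 h.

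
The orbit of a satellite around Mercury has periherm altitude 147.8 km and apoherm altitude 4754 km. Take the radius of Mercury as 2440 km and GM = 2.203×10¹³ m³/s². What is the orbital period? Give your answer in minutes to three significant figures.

r_p = 2440 + 147.8 = 2587.8 km = 2.5878×10⁶ m.
r_a = 2440 + 4754 = 7194.0 km = 7.1940×10⁶ m.
Semi-major axis a = (r_p + r_a)/2 = (2587.8 + 7194.0)/2 = 4890.9 km = 4.891×10⁶ m.
By Kepler's third law T = 2π√(a³/μ) = 2π × 2.304×10³ = 1.448×10⁴ s.
= 241.3 minutes.

T ≈ 241 minutes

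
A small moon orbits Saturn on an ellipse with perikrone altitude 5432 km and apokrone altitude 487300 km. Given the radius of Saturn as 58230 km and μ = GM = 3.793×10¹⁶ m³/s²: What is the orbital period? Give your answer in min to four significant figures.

T ≈ 2858 min

r_p = 58230 + 5432 = 63662 km = 6.3662×10⁷ m.
r_a = 58230 + 487300 = 545530 km = 5.4553×10⁸ m.
Semi-major axis a = (r_p + r_a)/2 = (63662 + 5.4553×10⁵)/2 = 3.0460×10⁵ km = 3.046×10⁸ m.
By Kepler's third law T = 2π√(a³/μ) = 2π × 2.730×10⁴ = 1.715×10⁵ s.
= 2858 min.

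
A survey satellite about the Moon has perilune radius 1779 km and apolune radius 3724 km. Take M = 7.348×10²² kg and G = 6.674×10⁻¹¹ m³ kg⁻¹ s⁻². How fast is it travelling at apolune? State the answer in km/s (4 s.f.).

μ = GM = 6.674×10⁻¹¹ × 7.348×10²² = 4.904×10¹² m³/s².
Semi-major axis a = (r_p + r_a)/2 = 2751.5 km = 2.752×10⁶ m.
Vis-viva: v² = μ(2/r − 1/a) = 4.904×10¹² × (5.371×10⁻⁷ − 3.634×10⁻⁷) = 8.514×10⁵ m²/s².
v = 922.7 m/s = 0.9227 km/s.

v ≈ 0.9227 km/s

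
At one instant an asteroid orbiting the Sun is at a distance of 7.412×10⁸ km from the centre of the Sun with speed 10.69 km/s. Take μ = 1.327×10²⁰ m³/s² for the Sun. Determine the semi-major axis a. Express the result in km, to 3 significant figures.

r = 7.412×10¹¹ m.
Vis-viva rearranged: 1/a = 2/r − v²/μ = 2.698×10⁻¹² − 8.612×10⁻¹³ = 1.837×10⁻¹² m⁻¹.
a = 5.443×10¹¹ m = 5.4432×10⁸ km.

a ≈ 5.44×10⁸ km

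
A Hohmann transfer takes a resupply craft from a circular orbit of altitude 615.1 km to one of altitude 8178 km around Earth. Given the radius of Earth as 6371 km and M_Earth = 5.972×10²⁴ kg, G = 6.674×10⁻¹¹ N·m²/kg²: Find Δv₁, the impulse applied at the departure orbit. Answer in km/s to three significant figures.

μ = GM = 6.674×10⁻¹¹ × 5.972×10²⁴ = 3.986×10¹⁴ m³/s².
r₁ = 6371 + 615.1 = 6986.1 km = 6.9861×10⁶ m.
r₂ = 6371 + 8178 = 14549 km = 1.4549×10⁷ m.
Transfer ellipse a_t = (r₁ + r₂)/2 = 1.077×10⁷ m.
At r₁: circular v_c1 = √(μ/r₁) = 7553 m/s; transfer-perigee v_p = √[μ(2/r₁ − 1/a_t)] = 8780 m/s.
Δv₁ = v_p − v_c1 = 1227 m/s.
= 1.227 km/s.

Δv ≈ 1.23 km/s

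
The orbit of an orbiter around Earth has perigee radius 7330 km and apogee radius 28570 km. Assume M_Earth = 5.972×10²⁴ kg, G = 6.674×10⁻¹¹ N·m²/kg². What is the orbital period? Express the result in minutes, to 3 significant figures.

μ = GM = 6.674×10⁻¹¹ × 5.972×10²⁴ = 3.986×10¹⁴ m³/s².
Semi-major axis a = (r_p + r_a)/2 = (7330.0 + 28570)/2 = 17950 km = 1.795×10⁷ m.
By Kepler's third law T = 2π√(a³/μ) = 2π × 3.809×10³ = 2.393×10⁴ s.
= 398.9 minutes.

T ≈ 399 minutes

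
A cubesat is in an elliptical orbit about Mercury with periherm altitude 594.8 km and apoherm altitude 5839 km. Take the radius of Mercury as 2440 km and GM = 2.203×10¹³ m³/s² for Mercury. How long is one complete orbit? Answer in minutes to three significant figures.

T ≈ 300 minutes

r_p = 2440 + 594.8 = 3034.8 km = 3.0348×10⁶ m.
r_a = 2440 + 5839 = 8279.0 km = 8.2790×10⁶ m.
Semi-major axis a = (r_p + r_a)/2 = (3034.8 + 8279.0)/2 = 5656.9 km = 5.657×10⁶ m.
By Kepler's third law T = 2π√(a³/μ) = 2π × 2.867×10³ = 1.801×10⁴ s.
= 300.2 minutes.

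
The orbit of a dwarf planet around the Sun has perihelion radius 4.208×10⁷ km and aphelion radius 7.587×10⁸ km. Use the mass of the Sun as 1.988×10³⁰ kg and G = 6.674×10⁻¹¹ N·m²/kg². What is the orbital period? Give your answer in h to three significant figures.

T ≈ 38400 h

μ = GM = 6.674×10⁻¹¹ × 1.988×10³⁰ = 1.327×10²⁰ m³/s².
Semi-major axis a = (r_p + r_a)/2 = (4.2080×10⁷ + 7.5870×10⁸)/2 = 4.0039×10⁸ km = 4.004×10¹¹ m.
By Kepler's third law T = 2π√(a³/μ) = 2π × 2.199×10⁷ = 1.382×10⁸ s.
= 38390 h.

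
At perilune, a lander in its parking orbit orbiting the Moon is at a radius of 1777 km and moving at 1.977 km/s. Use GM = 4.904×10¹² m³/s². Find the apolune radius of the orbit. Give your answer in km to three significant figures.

r_p = 1.777×10⁶ m.
Specific energy ε = v²/2 − μ/r = -8.054×10⁵ J/kg, so a = −μ/(2ε) = 3.044×10⁶ m.
The apsides satisfy r_p + r_a = 2a, so the apolune radius is 2a − r_p = 4.312×10⁶ m = 4311.6 km.

apolune radius ≈ 4310 km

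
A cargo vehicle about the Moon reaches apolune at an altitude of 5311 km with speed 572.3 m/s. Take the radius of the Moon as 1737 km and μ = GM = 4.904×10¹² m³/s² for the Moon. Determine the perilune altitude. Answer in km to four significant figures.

r_a = 1737 + 5311 = 7048.0 km = 7.048×10⁶ m.
Specific energy ε = v²/2 − μ/r = -5.320×10⁵ J/kg, so a = −μ/(2ε) = 4.609×10⁶ m.
The apsides satisfy r_p + r_a = 2a, so the perilune radius is 2a − r_a = 2.169×10⁶ m = 2169.4 km.
Perilune altitude = 2169.4 − 1737 = 432.41 km.

perilune altitude ≈ 432.4 km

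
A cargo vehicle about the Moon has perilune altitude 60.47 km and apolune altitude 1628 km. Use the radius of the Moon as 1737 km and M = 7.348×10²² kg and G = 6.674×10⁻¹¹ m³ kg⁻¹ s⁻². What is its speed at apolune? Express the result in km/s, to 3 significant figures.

μ = GM = 6.674×10⁻¹¹ × 7.348×10²² = 4.904×10¹² m³/s².
r_p = 1737 + 60.47 = 1797.5 km = 1.7975×10⁶ m.
r_a = 1737 + 1628 = 3365.0 km = 3.3650×10⁶ m.
Semi-major axis a = (r_p + r_a)/2 = 2581.2 km = 2.581×10⁶ m.
Vis-viva: v² = μ(2/r − 1/a) = 4.904×10¹² × (5.944×10⁻⁷ − 3.874×10⁻⁷) = 1.015×10⁶ m²/s².
v = 1007 m/s = 1.007 km/s.

v ≈ 1.01 km/s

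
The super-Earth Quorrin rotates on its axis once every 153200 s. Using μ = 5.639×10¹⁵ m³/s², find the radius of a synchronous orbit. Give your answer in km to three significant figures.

A synchronous orbit has period T, so by Kepler's third law a = (μT²/4π²)^(1/3).
μT²/4π² = 5.639×10¹⁵ × (1.532×10⁵)² / 39.48 = 3.352×10²⁴ m³.
a = 1.497×10⁸ m = 1.4966×10⁵ km.

r_sync ≈ 1.50×10⁵ km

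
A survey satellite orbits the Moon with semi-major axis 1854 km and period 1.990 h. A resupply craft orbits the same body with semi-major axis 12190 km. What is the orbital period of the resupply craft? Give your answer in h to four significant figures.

Kepler's third law: T² ∝ a³, so T₂ = T₁ (a₂/a₁)^(3/2).
a₂/a₁ = 6.575, (a₂/a₁)^(3/2) = 16.86.
T₂ = 1.990 × 16.86 = 33.55 h.

T₂ ≈ 33.55 h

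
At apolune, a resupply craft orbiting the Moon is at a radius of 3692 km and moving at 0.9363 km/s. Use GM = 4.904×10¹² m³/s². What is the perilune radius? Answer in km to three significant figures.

perilune radius ≈ 1820 km

r_a = 3.692×10⁶ m.
Specific energy ε = v²/2 − μ/r = -8.899×10⁵ J/kg, so a = −μ/(2ε) = 2.755×10⁶ m.
The apsides satisfy r_p + r_a = 2a, so the perilune radius is 2a − r_a = 1.818×10⁶ m = 1818.4 km.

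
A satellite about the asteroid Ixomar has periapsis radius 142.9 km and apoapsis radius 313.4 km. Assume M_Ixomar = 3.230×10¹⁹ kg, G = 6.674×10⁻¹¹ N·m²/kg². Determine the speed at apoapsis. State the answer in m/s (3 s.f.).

v ≈ 65.6 m/s

μ = GM = 6.674×10⁻¹¹ × 3.230×10¹⁹ = 2.156×10⁹ m³/s².
Semi-major axis a = (r_p + r_a)/2 = 228.15 km = 2.281×10⁵ m.
Vis-viva: v² = μ(2/r − 1/a) = 2.156×10⁹ × (6.382×10⁻⁶ − 4.383×10⁻⁶) = 4.308×10³ m²/s².
v = 65.64 m/s.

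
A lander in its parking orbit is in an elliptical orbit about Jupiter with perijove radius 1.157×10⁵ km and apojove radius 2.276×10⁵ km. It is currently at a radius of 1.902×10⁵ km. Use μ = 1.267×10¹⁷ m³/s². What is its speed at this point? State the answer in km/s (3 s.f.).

v ≈ 24.4 km/s

Semi-major axis a = (r_p + r_a)/2 = 1.7165×10⁵ km = 1.716×10⁸ m.
Vis-viva: v² = μ(2/r − 1/a) = 1.267×10¹⁷ × (1.052×10⁻⁸ − 5.826×10⁻⁹) = 5.942×10⁸ m²/s².
v = 24380 m/s = 24.38 km/s.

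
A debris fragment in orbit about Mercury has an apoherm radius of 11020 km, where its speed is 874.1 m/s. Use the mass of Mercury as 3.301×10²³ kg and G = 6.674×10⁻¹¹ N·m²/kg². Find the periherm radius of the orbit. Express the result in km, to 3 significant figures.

periherm radius ≈ 2600 km

μ = GM = 6.674×10⁻¹¹ × 3.301×10²³ = 2.203×10¹³ m³/s².
r_a = 1.102×10⁷ m.
Specific energy ε = v²/2 − μ/r = -1.617×10⁶ J/kg, so a = −μ/(2ε) = 6.812×10⁶ m.
The apsides satisfy r_p + r_a = 2a, so the periherm radius is 2a − r_a = 2.603×10⁶ m = 2603.3 km.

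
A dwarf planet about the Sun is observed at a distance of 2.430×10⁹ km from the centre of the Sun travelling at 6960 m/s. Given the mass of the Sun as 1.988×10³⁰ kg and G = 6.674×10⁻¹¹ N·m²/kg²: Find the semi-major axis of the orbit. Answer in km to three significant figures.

a ≈ 2.18×10⁹ km

μ = GM = 6.674×10⁻¹¹ × 1.988×10³⁰ = 1.327×10²⁰ m³/s².
r = 2.430×10¹² m.
Specific orbital energy ε = v²/2 − μ/r = (6960)²/2 − 1.327×10²⁰/2.430×10¹² = -3.038×10⁷ J/kg.
Since ε = −μ/(2a), a = −μ/(2ε) = 2.184×10¹² m = 2.1837×10⁹ km.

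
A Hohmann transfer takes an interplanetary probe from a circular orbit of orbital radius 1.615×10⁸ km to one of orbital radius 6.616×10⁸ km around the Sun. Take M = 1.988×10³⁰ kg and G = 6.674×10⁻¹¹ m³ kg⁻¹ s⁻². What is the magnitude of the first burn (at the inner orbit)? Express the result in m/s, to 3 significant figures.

Δv ≈ 7680 m/s

μ = GM = 6.674×10⁻¹¹ × 1.988×10³⁰ = 1.327×10²⁰ m³/s².
r₁ = 1.615×10⁸ km = 1.615×10¹¹ m.
r₂ = 6.616×10⁸ km = 6.616×10¹¹ m.
Transfer ellipse a_t = (r₁ + r₂)/2 = 4.116×10¹¹ m.
At r₁: circular v_c1 = √(μ/r₁) = 28660 m/s; transfer-perihelion v_p = √[μ(2/r₁ − 1/a_t)] = 36340 m/s.
Δv₁ = v_p − v_c1 = 7679 m/s.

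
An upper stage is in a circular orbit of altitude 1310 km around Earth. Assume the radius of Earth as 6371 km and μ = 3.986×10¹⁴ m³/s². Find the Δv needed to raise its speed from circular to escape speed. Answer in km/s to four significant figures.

r = 6371 + 1310 = 7681.0 km = 7.6810×10⁶ m.
Circular speed v_c = √(μ/r) = 7204 m/s.
Escape speed v_esc = √(2μ/r) = √2 × v_c = 10190 m/s.
Δv = v_esc − v_c = 2984 m/s = 2.984 km/s.

Δv ≈ 2.984 km/s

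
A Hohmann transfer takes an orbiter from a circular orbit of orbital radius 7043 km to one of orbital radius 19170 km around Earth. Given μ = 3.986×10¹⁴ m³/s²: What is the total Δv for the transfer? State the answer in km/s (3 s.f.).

r₁ = 7043 km = 7.043×10⁶ m.
r₂ = 19170 km = 1.917×10⁷ m.
Transfer ellipse a_t = (r₁ + r₂)/2 = 1.311×10⁷ m.
At r₁: circular v_c1 = √(μ/r₁) = 7523 m/s; transfer-perigee v_p = √[μ(2/r₁ − 1/a_t)] = 9098 m/s.
Δv₁ = v_p − v_c1 = 1575 m/s.
At r₂: circular v_c2 = √(μ/r₂) = 4560 m/s; transfer-apogee v_a = √[μ(2/r₂ − 1/a_t)] = 3343 m/s.
Δv₂ = v_c2 − v_a = 1217 m/s.
Total Δv = Δv₁ + Δv₂ = 2793 m/s = 2.793 km/s.

Δv_total ≈ 2.79 km/s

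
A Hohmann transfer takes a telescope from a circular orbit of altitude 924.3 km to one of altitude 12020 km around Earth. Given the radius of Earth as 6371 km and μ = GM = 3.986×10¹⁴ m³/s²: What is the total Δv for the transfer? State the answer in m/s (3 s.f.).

Δv_total ≈ 2600 m/s

r₁ = 6371 + 924.3 = 7295.3 km = 7.2953×10⁶ m.
r₂ = 6371 + 12020 = 18391 km = 1.8391×10⁷ m.
Transfer ellipse a_t = (r₁ + r₂)/2 = 1.284×10⁷ m.
At r₁: circular v_c1 = √(μ/r₁) = 7392 m/s; transfer-perigee v_p = √[μ(2/r₁ − 1/a_t)] = 8845 m/s.
Δv₁ = v_p − v_c1 = 1454 m/s.
At r₂: circular v_c2 = √(μ/r₂) = 4655 m/s; transfer-apogee v_a = √[μ(2/r₂ − 1/a_t)] = 3509 m/s.
Δv₂ = v_c2 − v_a = 1147 m/s.
Total Δv = Δv₁ + Δv₂ = 2600 m/s.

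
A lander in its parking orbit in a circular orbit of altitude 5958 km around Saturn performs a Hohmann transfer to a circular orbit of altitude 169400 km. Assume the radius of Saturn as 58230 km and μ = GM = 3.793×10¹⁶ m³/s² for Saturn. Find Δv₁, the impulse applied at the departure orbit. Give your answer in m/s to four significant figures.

r₁ = 58230 + 5958 = 64188 km = 6.4188×10⁷ m.
r₂ = 58230 + 169400 = 227630 km = 2.2763×10⁸ m.
Transfer ellipse a_t = (r₁ + r₂)/2 = 1.459×10⁸ m.
At r₁: circular v_c1 = √(μ/r₁) = 24310 m/s; transfer-perikrone v_p = √[μ(2/r₁ − 1/a_t)] = 30360 m/s.
Δv₁ = v_p − v_c1 = 6054 m/s.

Δv ≈ 6054 m/s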